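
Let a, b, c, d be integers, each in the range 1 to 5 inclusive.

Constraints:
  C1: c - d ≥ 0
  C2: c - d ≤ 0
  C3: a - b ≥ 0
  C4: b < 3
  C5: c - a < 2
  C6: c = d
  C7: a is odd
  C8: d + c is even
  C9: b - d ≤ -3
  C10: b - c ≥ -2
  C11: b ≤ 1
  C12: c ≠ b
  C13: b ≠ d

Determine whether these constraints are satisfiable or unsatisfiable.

Constraints 1, 9, and 10 give b − c ≥ -2, c − d ≥ 0, d − b ≥ 3.
Adding all 3 inequalities: the left sides telescope to 0, and the right sides sum to (-2) + 0 + 3 = 1. So 0 ≥ 1, which is false.

Unsatisfiable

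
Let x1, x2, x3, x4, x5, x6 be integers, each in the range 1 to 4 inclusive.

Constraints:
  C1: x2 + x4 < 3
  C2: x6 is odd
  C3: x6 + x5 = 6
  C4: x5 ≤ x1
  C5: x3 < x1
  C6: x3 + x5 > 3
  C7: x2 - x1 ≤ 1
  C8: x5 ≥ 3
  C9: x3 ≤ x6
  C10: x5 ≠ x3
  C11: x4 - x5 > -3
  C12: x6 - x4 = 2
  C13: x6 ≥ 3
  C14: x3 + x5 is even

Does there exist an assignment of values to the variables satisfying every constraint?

Satisfiable

Setting (x1, x2, x3, x4, x5, x6) = (3, 1, 1, 1, 3, 3) satisfies everything: constraint 1: x2 + x4 = 2; constraint 3: x6 + x5 = 6; constraint 6: x3 + x5 = 4, and the others follow.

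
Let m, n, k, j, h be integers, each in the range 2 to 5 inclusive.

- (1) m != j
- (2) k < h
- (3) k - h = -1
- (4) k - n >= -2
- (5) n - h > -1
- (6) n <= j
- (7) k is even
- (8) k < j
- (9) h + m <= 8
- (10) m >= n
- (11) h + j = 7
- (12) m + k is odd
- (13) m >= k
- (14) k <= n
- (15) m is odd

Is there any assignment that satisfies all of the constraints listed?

Try m = 3, n = 3, k = 2, j = 4, h = 3.
Check constraint 3: k - h = -1; constraint 4: k - n = -1. The remaining constraints are straightforward to verify.

Satisfiable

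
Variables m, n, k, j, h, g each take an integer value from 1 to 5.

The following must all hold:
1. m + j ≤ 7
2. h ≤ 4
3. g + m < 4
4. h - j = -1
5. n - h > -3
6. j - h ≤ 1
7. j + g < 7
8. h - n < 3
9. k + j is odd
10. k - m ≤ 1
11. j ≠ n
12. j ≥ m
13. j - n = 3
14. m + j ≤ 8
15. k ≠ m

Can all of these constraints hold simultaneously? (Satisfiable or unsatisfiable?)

Take m = 2, n = 1, k = 3, j = 4, h = 3, g = 1. Then constraint 1: m + j = 6; constraint 3: g + m = 3; constraint 4: h - j = -1, and every other listed constraint is also met.

Satisfiable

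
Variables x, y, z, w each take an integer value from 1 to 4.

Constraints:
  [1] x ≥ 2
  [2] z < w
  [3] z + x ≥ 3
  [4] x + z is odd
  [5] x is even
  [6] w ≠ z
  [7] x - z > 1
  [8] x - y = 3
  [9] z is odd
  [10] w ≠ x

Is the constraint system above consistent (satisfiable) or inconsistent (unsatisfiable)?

Satisfiable

Setting (x, y, z, w) = (4, 1, 1, 3) satisfies everything: constraint 3: z + x = 5; constraint 7: x - z = 3, and the others follow.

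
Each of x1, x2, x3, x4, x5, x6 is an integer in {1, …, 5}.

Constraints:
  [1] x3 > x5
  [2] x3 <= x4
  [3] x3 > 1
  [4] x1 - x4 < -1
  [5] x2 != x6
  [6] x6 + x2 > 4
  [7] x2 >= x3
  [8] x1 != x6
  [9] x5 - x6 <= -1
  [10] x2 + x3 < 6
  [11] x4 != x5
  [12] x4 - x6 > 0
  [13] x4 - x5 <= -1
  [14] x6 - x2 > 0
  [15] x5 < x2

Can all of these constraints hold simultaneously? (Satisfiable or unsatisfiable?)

Constraints 1, 7, 12, 13, and 14 give x3 ≤ x2, x2 < x6, x6 < x4, x4 < x5, x5 < x3. Chaining: x3 ≤ x2 < x6 < x4 < x5 < x3, which forces x3 < x3 — impossible.

Unsatisfiable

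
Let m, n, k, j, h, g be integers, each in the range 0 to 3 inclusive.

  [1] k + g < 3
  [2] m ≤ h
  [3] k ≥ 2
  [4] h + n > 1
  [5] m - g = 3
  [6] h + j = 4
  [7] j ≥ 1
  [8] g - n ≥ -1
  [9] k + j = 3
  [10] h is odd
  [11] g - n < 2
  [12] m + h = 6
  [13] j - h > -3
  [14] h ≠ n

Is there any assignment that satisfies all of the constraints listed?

Take m = 3, n = 0, k = 2, j = 1, h = 3, g = 0. Then constraint 1: k + g = 2; constraint 4: h + n = 3, and every other listed constraint is also met.

Satisfiable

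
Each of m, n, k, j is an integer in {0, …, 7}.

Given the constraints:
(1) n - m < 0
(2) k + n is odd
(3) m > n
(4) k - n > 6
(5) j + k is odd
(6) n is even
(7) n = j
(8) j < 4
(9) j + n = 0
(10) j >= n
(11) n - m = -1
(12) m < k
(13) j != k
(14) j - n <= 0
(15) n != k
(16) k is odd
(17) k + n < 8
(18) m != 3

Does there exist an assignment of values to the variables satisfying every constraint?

Satisfiable

The assignment m = 1, n = 0, k = 7, j = 0 works:
  constraint 1 holds since n - m = -1.
  constraint 4 holds since k - n = 7.
  constraint 9 holds since j + n = 0.
The rest check out directly.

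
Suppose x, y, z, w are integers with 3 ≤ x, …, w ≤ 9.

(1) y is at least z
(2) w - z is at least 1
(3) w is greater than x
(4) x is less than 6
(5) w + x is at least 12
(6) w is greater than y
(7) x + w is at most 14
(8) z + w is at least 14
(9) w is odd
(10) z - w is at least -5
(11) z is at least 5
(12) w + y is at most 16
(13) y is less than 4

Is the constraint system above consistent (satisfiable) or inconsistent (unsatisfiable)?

Unsatisfiable

From constraints 1 and 11: y ≥ z and z ≥ 5, so y ≥ 5. From constraint 13: y ≤ 3. But 3 < 5, so no value of y works.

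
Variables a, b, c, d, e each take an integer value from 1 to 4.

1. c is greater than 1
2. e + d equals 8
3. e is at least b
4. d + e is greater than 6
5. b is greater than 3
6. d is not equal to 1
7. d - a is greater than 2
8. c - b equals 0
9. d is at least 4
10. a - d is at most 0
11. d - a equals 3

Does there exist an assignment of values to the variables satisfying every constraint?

Satisfiable

The assignment a = 1, b = 4, c = 4, d = 4, e = 4 works:
  constraint 2 holds since e + d = 8.
  constraint 4 holds since d + e = 8.
The rest check out directly.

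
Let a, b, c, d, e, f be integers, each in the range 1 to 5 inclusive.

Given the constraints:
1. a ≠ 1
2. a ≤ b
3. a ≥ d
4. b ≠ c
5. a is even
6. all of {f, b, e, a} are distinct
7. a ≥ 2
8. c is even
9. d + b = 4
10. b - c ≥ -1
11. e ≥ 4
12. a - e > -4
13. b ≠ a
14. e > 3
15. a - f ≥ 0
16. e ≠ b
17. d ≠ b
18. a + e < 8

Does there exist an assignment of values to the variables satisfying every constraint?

Take a = 2, b = 3, c = 4, d = 1, e = 4, f = 1. Then constraint 9: d + b = 4; constraint 10: b - c = -1, and every other listed constraint is also met.

Satisfiable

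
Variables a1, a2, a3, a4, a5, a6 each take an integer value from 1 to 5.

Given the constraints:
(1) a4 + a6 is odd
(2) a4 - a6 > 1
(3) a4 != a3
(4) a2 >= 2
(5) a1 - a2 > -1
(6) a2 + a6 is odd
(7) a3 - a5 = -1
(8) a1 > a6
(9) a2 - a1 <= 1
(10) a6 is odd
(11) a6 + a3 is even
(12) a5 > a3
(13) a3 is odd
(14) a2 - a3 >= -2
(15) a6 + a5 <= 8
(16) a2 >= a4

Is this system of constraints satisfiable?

One satisfying assignment is a1 = 4, a2 = 4, a3 = 3, a4 = 4, a5 = 4, a6 = 1.
For the less obvious constraints — constraint 2: a4 - a6 = 3; constraint 5: a1 - a2 = 0 — and the others hold by inspection.

Satisfiable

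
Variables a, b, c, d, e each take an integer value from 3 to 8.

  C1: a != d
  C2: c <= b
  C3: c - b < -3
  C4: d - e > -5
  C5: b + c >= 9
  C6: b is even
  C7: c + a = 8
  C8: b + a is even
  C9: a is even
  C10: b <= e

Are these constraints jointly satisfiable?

The assignment a = 4, b = 8, c = 4, d = 5, e = 8 works:
  constraint 3 holds since c - b = -4.
  constraint 4 holds since d - e = -3.
  constraint 5 holds since b + c = 12.
The rest check out directly.

Satisfiable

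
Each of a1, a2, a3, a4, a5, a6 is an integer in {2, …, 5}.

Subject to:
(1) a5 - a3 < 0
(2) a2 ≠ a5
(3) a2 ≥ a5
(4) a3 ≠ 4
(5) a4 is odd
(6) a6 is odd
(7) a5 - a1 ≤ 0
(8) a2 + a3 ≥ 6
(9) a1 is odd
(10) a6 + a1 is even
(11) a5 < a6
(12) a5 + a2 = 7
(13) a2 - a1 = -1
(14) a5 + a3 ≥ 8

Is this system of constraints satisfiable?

The assignment a1 = 5, a2 = 4, a3 = 5, a4 = 3, a5 = 3, a6 = 5 works:
  constraint 1 holds since a5 - a3 = -2.
  constraint 7 holds since a5 - a1 = -2.
The rest check out directly.

Satisfiable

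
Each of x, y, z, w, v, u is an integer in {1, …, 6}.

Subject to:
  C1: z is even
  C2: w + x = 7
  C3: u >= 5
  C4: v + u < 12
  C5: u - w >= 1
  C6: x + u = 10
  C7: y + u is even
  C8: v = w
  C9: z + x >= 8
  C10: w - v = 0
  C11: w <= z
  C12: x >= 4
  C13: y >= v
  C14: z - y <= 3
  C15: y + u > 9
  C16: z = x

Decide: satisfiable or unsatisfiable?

One satisfying assignment is x = 4, y = 4, z = 4, w = 3, v = 3, u = 6.
For the less obvious constraints — constraint 2: w + x = 7; constraint 4: v + u = 9; constraint 5: u - w = 3 — and the others hold by inspection.

Satisfiable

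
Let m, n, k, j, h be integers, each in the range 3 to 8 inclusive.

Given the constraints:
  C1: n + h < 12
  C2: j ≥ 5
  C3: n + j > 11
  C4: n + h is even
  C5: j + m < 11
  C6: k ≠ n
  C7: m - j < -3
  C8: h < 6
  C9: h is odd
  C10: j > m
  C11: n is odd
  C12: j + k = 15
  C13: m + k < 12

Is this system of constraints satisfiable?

Satisfiable

One satisfying assignment is m = 3, n = 7, k = 8, j = 7, h = 3.
For the less obvious constraints — constraint 1: n + h = 10; constraint 3: n + j = 14 — and the others hold by inspection.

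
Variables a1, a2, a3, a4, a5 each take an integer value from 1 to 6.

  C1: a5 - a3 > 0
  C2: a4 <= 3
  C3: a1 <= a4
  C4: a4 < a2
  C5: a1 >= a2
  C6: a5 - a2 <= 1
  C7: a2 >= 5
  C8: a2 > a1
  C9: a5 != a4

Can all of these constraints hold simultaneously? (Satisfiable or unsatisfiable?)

Unsatisfiable

From constraints 5 and 7: a1 ≥ a2 and a2 ≥ 5, so a1 ≥ 5. From constraints 2 and 3: a1 ≤ a4 and a4 ≤ 3, so a1 ≤ 3. But 3 < 5, so no value of a1 works.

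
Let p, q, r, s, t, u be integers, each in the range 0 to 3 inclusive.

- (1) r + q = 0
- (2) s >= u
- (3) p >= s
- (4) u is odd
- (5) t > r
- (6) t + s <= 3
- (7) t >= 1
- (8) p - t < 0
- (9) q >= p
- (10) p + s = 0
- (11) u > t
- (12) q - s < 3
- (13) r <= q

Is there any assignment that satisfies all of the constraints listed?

Unsatisfiable

Constraints 2, 3, 8, and 11 give u ≤ s, s ≤ p, p < t, t < u. Chaining: u ≤ s ≤ p < t < u, which forces u < u — impossible.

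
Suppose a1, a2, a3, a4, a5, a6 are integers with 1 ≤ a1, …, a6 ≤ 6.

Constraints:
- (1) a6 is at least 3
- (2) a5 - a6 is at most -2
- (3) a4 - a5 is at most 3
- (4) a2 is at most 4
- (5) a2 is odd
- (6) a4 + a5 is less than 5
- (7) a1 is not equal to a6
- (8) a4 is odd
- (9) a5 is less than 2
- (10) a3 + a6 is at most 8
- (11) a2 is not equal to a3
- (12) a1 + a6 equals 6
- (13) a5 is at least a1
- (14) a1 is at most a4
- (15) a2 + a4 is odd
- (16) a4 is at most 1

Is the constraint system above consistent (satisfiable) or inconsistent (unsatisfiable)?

Constraint 5 makes a2 odd and constraint 8 makes a4 odd, so a2 + a4 must be even. Constraint 15 says a2 + a4 is odd — contradiction.

Unsatisfiable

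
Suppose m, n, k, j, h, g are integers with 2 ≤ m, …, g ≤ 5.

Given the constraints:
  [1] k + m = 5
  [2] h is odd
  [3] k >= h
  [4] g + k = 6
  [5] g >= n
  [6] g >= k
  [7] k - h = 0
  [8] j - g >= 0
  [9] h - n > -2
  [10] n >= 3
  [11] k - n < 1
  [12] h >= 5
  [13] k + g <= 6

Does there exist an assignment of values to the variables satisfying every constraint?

Unsatisfiable

From constraints 5 and 10: g ≥ n ≥ 3. From constraints 3 and 12: k ≥ h ≥ 5. Hence g + k ≥ 8. But constraint 4 requires g + k = 6, and 6 < 8. Contradiction.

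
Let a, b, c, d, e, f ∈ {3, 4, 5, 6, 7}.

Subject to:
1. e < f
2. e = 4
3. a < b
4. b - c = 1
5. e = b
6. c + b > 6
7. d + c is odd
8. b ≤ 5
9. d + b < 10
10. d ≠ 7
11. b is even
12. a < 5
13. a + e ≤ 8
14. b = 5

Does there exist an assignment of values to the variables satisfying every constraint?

Constraint 2 fixes e = 4 and constraint 14 fixes b = 5, but constraint 5 requires e = b. Since 4 ≠ 5, contradiction.

Unsatisfiable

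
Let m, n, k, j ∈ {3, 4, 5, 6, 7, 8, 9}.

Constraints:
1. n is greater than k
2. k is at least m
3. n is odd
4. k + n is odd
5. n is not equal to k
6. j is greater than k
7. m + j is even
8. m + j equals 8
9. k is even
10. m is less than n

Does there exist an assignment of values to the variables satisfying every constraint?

Satisfiable

One satisfying assignment is m = 3, n = 7, k = 4, j = 5.
For the less obvious constraints — constraint 3: n = 7 is odd; constraint 8: m + j = 8 — and the others hold by inspection.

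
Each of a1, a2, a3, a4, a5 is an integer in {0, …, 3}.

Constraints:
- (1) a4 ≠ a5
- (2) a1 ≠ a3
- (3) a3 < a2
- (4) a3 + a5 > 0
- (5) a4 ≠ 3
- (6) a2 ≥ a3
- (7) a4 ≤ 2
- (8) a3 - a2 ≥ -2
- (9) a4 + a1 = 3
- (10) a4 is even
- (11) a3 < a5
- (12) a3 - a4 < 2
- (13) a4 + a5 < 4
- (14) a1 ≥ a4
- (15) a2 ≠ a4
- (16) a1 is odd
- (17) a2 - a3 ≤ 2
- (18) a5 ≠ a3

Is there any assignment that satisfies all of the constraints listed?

Satisfiable

The assignment a1 = 3, a2 = 3, a3 = 1, a4 = 0, a5 = 2 works:
  constraint 4 holds since a3 + a5 = 3.
  constraint 8 holds since a3 - a2 = -2.
The rest check out directly.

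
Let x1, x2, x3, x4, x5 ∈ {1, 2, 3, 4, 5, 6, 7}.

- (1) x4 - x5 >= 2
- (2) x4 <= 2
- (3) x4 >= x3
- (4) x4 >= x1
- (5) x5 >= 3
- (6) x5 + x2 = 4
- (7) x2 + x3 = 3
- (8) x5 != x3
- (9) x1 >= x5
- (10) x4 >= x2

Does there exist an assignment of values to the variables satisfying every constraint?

Unsatisfiable

From constraints 5 and 9: x1 ≥ x5 and x5 ≥ 3, so x1 ≥ 3. From constraints 2 and 4: x1 ≤ x4 and x4 ≤ 2, so x1 ≤ 2. But 2 < 3, so no value of x1 works.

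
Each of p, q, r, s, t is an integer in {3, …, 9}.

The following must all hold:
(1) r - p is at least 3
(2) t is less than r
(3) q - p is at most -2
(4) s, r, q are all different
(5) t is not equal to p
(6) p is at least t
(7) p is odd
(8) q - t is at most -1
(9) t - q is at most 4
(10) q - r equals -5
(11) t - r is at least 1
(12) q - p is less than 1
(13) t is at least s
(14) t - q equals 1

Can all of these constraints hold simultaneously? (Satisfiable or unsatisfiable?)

Constraints 1, 3, 9, and 11 give r − p ≥ 3, p − q ≥ 2, q − t ≥ -4, t − r ≥ 1.
Adding all 4 inequalities: the left sides telescope to 0, and the right sides sum to 3 + 2 + (-4) + 1 = 2. So 0 ≥ 2, which is false.

Unsatisfiable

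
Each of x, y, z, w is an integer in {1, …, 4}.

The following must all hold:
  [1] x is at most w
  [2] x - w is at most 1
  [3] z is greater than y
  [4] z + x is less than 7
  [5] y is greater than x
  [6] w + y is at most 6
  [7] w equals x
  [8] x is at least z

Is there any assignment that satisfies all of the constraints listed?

Constraints 3, 5, and 8 give x < y, y < z, z ≤ x. Chaining: x < y < z ≤ x, which forces x < x — impossible.

Unsatisfiable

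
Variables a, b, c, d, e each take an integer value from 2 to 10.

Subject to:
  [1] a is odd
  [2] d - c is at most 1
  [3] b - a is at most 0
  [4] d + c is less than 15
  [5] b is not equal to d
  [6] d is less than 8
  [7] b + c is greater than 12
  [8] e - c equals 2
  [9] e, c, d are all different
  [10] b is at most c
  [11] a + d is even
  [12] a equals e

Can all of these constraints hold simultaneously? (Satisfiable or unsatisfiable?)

Satisfiable

Try a = 9, b = 6, c = 7, d = 5, e = 9.
Check constraint 2: d - c = -2; constraint 3: b - a = -3; constraint 4: d + c = 12. The remaining constraints are straightforward to verify.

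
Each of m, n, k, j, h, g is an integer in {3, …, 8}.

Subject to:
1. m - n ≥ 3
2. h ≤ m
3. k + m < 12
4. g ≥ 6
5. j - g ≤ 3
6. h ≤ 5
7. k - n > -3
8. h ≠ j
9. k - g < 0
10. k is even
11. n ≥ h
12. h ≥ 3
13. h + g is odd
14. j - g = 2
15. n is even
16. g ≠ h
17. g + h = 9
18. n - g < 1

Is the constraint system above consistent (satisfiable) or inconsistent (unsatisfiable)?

The assignment m = 7, n = 4, k = 4, j = 8, h = 3, g = 6 works:
  constraint 1 holds since m - n = 3.
  constraint 3 holds since k + m = 11.
The rest check out directly.

Satisfiable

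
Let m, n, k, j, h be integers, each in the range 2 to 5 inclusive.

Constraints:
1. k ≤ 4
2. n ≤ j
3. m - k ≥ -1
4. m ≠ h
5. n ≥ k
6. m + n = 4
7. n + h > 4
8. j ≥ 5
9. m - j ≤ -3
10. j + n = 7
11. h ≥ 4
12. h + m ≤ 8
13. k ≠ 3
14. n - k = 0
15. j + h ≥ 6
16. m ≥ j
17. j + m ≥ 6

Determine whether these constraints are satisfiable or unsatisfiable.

Unsatisfiable

From constraint 11: h ≥ 4. From constraints 8 and 16: m ≥ j ≥ 5. Hence h + m ≥ 9. But constraint 12 requires h + m ≤ 8, and 8 < 9. Contradiction.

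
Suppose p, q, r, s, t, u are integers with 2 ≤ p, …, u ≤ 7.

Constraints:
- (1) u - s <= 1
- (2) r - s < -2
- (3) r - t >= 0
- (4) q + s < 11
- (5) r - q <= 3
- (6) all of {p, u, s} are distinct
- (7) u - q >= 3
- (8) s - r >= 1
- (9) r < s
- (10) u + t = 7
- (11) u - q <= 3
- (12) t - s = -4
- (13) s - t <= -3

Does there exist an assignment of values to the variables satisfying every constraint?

Constraints 1, 3, 5, 7, and 13 give t − s ≥ 3, s − u ≥ -1, u − q ≥ 3, q − r ≥ -3, r − t ≥ 0.
Adding all 5 inequalities: the left sides telescope to 0, and the right sides sum to 3 + (-1) + 3 + (-3) + 0 = 2. So 0 ≥ 2, which is false.

Unsatisfiable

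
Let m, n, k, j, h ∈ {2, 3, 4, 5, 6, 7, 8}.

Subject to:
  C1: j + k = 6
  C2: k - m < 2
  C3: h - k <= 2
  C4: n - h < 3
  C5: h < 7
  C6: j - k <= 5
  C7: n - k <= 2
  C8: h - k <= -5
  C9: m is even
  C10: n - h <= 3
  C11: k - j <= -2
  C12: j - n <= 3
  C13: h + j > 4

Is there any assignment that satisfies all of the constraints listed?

Unsatisfiable

Constraints 8, 10, 11, and 12 give n − j ≥ -3, j − k ≥ 2, k − h ≥ 5, h − n ≥ -3.
Adding all 4 inequalities: the left sides telescope to 0, and the right sides sum to (-3) + 2 + 5 + (-3) = 1. So 0 ≥ 1, which is false.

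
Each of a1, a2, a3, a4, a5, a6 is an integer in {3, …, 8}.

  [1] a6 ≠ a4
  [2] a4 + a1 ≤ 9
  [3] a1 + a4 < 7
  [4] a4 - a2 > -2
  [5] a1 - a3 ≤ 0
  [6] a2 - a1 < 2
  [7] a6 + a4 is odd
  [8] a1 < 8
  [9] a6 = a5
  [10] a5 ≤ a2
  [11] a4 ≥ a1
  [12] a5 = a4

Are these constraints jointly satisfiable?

Unsatisfiable

From constraints 9 and 12, a6 = a5 = a4, so a6 = a4. But constraint 1 says a6 ≠ a4. Contradiction.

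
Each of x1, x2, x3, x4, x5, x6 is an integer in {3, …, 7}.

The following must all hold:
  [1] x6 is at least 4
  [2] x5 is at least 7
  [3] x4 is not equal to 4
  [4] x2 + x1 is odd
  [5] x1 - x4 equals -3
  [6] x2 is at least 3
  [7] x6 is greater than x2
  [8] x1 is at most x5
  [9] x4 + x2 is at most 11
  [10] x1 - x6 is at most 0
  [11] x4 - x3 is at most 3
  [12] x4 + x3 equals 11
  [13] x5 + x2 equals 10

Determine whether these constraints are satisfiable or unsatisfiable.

The assignment x1 = 4, x2 = 3, x3 = 4, x4 = 7, x5 = 7, x6 = 5 works:
  constraint 5 holds since x1 - x4 = -3.
  constraint 9 holds since x4 + x2 = 10.
  constraint 10 holds since x1 - x6 = -1.
The rest check out directly.

Satisfiable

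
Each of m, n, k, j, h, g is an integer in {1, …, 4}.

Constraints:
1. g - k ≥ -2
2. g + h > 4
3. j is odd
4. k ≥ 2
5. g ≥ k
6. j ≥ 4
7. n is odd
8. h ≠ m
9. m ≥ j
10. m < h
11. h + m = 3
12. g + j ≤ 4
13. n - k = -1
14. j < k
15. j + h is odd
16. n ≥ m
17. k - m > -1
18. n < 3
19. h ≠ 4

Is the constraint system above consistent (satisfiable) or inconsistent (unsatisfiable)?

From constraints 4 and 5: g ≥ k ≥ 2. From constraint 6: j ≥ 4. Hence g + j ≥ 6. But constraint 12 requires g + j ≤ 4, and 4 < 6. Contradiction.

Unsatisfiable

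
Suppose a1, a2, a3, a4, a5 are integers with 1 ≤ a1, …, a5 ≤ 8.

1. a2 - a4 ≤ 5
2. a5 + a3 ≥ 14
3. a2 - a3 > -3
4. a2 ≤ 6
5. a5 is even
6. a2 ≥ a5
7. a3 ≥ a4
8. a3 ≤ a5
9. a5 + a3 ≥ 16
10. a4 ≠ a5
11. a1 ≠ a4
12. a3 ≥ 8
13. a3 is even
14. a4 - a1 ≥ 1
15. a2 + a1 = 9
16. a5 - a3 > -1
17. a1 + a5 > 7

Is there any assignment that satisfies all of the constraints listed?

Unsatisfiable

From constraints 8 and 12: a5 ≥ a3 and a3 ≥ 8, so a5 ≥ 8. From constraints 4 and 6: a5 ≤ a2 and a2 ≤ 6, so a5 ≤ 6. But 6 < 8, so no value of a5 works.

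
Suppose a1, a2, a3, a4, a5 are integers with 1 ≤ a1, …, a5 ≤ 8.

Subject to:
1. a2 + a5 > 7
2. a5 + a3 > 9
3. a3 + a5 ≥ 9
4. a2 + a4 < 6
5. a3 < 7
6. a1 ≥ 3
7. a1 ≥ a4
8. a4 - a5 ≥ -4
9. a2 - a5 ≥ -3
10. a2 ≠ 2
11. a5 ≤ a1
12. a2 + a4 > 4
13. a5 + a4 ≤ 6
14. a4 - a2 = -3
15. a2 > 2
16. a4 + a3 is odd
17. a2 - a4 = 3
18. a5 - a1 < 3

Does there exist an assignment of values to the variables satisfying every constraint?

Try a1 = 4, a2 = 4, a3 = 6, a4 = 1, a5 = 4.
Check constraint 1: a2 + a5 = 8; constraint 2: a5 + a3 = 10. The remaining constraints are straightforward to verify.

Satisfiable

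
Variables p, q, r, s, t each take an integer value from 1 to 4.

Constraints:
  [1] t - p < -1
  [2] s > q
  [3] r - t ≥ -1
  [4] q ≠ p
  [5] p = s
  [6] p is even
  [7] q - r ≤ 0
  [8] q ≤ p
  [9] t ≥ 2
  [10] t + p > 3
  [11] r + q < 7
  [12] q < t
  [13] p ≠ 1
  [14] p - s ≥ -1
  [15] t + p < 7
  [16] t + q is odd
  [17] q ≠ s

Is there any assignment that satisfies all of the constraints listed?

Try p = 4, q = 1, r = 3, s = 4, t = 2.
Check constraint 1: t - p = -2; constraint 3: r - t = 1. The remaining constraints are straightforward to verify.

Satisfiable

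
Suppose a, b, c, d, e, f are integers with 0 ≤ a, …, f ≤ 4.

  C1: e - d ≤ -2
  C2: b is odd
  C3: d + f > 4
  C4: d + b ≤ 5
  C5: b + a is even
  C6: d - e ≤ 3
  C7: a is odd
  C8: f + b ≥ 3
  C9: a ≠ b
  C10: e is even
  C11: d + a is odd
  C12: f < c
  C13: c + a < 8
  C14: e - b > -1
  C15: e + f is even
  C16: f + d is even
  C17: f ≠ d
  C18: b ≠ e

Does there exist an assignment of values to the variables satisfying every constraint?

Try a = 3, b = 1, c = 4, d = 4, e = 2, f = 2.
Check constraint 1: e - d = -2; constraint 3: d + f = 6. The remaining constraints are straightforward to verify.

Satisfiable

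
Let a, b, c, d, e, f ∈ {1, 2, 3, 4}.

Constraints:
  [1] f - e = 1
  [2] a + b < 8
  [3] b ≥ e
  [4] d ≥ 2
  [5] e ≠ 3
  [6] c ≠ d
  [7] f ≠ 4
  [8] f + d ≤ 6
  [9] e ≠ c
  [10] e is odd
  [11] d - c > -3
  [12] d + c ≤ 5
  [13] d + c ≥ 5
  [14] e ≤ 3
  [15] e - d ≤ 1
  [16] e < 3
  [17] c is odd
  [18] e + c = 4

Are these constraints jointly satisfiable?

Satisfiable

Setting (a, b, c, d, e, f) = (4, 1, 3, 2, 1, 2) satisfies everything: constraint 1: f - e = 1; constraint 2: a + b = 5, and the others follow.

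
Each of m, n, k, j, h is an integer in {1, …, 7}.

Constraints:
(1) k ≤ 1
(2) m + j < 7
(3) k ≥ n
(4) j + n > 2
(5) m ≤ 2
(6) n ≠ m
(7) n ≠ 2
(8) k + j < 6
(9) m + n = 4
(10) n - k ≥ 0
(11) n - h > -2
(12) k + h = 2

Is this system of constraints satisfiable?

Unsatisfiable

From constraint 5: m ≤ 2. From constraints 1 and 3: n ≤ k ≤ 1. Hence m + n ≤ 3. But constraint 9 requires m + n = 4, and 4 > 3. Contradiction.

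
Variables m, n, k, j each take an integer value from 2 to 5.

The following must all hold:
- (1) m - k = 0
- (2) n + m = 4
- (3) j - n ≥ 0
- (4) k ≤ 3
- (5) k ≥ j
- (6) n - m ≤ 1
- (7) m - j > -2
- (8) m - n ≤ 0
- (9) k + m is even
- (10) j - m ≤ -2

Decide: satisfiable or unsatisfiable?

Constraints 3, 8, and 10 give m − j ≥ 2, j − n ≥ 0, n − m ≥ 0.
Adding all 3 inequalities: the left sides telescope to 0, and the right sides sum to 2 + 0 + 0 = 2. So 0 ≥ 2, which is false.

Unsatisfiable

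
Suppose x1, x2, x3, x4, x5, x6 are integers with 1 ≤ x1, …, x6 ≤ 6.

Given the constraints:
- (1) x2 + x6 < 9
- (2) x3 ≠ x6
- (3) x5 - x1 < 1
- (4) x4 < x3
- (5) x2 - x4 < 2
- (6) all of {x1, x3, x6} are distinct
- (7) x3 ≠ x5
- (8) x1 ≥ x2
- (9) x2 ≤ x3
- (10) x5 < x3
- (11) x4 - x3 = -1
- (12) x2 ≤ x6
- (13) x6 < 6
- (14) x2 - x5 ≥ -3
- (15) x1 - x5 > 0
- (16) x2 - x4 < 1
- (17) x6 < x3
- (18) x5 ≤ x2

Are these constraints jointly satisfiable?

Satisfiable

Setting (x1, x2, x3, x4, x5, x6) = (5, 3, 4, 3, 3, 3) satisfies everything: constraint 1: x2 + x6 = 6; constraint 3: x5 - x1 = -2; constraint 5: x2 - x4 = 0, and the others follow.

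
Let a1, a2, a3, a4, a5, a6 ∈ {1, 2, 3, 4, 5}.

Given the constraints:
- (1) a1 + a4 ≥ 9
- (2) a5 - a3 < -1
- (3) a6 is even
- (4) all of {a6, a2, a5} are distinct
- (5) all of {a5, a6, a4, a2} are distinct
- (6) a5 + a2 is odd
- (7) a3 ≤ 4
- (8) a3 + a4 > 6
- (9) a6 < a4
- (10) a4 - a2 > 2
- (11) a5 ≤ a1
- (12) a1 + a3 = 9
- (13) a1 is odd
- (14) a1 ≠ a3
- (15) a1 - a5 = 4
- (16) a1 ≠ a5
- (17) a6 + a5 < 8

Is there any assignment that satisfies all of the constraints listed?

One satisfying assignment is a1 = 5, a2 = 2, a3 = 4, a4 = 5, a5 = 1, a6 = 4.
For the less obvious constraints — constraint 1: a1 + a4 = 10; constraint 2: a5 - a3 = -3 — and the others hold by inspection.

Satisfiable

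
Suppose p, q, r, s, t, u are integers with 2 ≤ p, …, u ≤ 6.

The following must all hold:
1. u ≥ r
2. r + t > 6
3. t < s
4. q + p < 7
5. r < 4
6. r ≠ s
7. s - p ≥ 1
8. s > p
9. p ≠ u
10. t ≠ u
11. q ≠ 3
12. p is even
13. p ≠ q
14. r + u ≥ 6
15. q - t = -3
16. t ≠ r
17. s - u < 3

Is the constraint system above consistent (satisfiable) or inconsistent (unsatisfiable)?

Satisfiable

One satisfying assignment is p = 4, q = 2, r = 3, s = 6, t = 5, u = 6.
For the less obvious constraints — constraint 2: r + t = 8; constraint 4: q + p = 6; constraint 7: s - p = 2 — and the others hold by inspection.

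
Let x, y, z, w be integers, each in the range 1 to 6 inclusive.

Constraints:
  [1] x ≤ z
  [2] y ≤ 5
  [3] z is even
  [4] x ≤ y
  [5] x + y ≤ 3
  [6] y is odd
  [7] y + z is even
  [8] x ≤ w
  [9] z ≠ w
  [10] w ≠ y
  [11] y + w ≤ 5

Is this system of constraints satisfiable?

Unsatisfiable

Constraint 6 makes y odd and constraint 3 makes z even, so y + z must be odd. Constraint 7 says y + z is even — contradiction.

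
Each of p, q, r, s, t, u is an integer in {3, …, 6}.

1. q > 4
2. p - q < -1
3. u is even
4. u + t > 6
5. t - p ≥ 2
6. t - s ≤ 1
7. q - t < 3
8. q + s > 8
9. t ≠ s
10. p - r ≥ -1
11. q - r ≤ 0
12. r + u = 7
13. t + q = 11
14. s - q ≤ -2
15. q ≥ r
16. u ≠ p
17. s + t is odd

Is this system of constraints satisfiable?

Unsatisfiable

Constraints 5, 6, 10, 11, and 14 give r − q ≥ 0, q − s ≥ 2, s − t ≥ -1, t − p ≥ 2, p − r ≥ -1.
Adding all 5 inequalities: the left sides telescope to 0, and the right sides sum to 0 + 2 + (-1) + 2 + (-1) = 2. So 0 ≥ 2, which is false.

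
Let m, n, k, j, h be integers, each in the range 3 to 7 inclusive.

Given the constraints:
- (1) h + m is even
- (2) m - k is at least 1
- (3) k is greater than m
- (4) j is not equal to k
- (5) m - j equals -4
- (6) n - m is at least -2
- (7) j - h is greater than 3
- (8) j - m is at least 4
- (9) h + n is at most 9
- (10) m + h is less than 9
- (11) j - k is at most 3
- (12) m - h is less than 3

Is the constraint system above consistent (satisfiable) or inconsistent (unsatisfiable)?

Unsatisfiable

Constraints 2, 8, and 11 give m − k ≥ 1, k − j ≥ -3, j − m ≥ 4.
Adding all 3 inequalities: the left sides telescope to 0, and the right sides sum to 1 + (-3) + 4 = 2. So 0 ≥ 2, which is false.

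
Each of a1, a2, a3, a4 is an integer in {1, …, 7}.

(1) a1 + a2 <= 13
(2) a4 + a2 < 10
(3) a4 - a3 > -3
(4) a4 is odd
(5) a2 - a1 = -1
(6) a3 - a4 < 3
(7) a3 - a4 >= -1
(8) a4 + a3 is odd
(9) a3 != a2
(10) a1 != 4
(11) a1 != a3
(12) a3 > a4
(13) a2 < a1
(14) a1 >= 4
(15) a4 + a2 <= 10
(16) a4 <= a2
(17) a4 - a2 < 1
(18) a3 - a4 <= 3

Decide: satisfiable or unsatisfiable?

Take a1 = 6, a2 = 5, a3 = 4, a4 = 3. Then constraint 1: a1 + a2 = 11; constraint 2: a4 + a2 = 8, and every other listed constraint is also met.

Satisfiable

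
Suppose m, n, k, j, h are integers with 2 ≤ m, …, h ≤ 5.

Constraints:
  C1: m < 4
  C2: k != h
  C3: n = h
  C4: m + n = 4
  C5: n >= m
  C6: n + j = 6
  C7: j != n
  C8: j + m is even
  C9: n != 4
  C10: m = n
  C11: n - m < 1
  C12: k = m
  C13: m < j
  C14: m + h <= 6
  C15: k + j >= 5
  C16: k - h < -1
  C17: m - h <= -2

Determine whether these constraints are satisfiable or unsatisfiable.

Unsatisfiable

From constraints 3, 10, and 12, k = m = n = h, so k = h. But constraint 2 says k ≠ h. Contradiction.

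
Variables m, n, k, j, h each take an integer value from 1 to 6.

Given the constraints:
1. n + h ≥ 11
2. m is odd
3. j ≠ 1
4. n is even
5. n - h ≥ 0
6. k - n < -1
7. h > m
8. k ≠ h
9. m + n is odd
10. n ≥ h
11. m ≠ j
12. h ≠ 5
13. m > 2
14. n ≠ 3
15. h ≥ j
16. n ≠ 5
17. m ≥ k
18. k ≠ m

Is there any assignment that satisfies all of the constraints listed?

One satisfying assignment is m = 5, n = 6, k = 4, j = 3, h = 6.
For the less obvious constraints — constraint 1: n + h = 12; constraint 5: n - h = 0; constraint 6: k - n = -2 — and the others hold by inspection.

Satisfiable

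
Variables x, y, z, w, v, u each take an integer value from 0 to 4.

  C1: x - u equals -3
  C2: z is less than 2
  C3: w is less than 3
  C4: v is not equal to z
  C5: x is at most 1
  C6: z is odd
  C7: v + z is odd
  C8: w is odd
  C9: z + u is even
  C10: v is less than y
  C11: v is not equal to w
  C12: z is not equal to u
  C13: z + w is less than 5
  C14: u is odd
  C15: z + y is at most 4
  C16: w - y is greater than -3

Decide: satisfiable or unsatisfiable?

Satisfiable

The assignment x = 0, y = 1, z = 1, w = 1, v = 0, u = 3 works:
  constraint 1 holds since x - u = -3.
  constraint 13 holds since z + w = 2.
  constraint 15 holds since z + y = 2.
The rest check out directly.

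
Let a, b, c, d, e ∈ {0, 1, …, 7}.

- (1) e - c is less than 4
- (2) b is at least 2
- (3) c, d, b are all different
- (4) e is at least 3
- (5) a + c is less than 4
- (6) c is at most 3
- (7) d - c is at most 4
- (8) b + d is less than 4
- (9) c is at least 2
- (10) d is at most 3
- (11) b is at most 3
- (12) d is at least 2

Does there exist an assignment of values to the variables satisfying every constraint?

Unsatisfiable

Constraints 2, 6, 9, 10, 11, and 12 confine each of c, d, b to the 2 values {2, 3}.
Constraint 3 requires all 3 of them to be distinct, but only 2 values are available — impossible by the pigeonhole principle.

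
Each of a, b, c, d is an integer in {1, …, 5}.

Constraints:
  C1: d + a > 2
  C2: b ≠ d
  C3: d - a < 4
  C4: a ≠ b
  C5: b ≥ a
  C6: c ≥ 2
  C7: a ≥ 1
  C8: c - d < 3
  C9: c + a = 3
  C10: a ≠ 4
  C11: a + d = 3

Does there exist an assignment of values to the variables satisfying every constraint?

Take a = 1, b = 3, c = 2, d = 2. Then constraint 1: d + a = 3; constraint 3: d - a = 1; constraint 8: c - d = 0, and every other listed constraint is also met.

Satisfiable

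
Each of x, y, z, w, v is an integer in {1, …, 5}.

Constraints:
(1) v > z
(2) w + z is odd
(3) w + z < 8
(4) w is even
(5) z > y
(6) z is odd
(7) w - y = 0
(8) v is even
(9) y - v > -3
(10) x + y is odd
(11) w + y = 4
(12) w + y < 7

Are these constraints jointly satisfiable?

Satisfiable

Setting (x, y, z, w, v) = (3, 2, 3, 2, 4) satisfies everything: constraint 3: w + z = 5; constraint 7: w - y = 0; constraint 9: y - v = -2, and the others follow.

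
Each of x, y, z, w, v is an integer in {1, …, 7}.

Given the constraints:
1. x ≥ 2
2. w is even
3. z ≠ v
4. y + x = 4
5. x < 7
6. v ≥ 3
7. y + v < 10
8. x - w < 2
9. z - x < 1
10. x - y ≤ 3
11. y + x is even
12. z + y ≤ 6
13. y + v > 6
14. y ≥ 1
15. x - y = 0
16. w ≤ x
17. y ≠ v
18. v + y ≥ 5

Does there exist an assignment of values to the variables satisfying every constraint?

Satisfiable

One satisfying assignment is x = 2, y = 2, z = 1, w = 2, v = 5.
For the less obvious constraints — constraint 4: y + x = 4; constraint 7: y + v = 7 — and the others hold by inspection.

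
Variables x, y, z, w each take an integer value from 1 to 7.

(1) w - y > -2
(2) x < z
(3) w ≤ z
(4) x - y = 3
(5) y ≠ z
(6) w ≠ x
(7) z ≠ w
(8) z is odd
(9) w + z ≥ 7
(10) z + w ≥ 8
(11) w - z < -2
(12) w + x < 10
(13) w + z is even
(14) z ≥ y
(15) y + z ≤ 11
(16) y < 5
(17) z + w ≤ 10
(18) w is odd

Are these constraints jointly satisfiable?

Satisfiable

The assignment x = 6, y = 3, z = 7, w = 3 works:
  constraint 1 holds since w - y = 0.
  constraint 4 holds since x - y = 3.
The rest check out directly.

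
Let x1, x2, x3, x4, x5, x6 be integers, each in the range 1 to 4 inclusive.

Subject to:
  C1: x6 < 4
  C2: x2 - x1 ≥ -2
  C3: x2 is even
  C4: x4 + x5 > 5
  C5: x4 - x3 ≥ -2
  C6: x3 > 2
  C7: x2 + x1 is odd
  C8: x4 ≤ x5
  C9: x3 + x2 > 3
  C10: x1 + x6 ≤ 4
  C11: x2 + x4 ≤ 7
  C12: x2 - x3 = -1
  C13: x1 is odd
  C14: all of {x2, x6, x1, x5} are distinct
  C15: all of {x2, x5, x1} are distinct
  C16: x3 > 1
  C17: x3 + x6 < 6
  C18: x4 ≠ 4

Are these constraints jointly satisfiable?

Satisfiable

One satisfying assignment is x1 = 3, x2 = 2, x3 = 3, x4 = 2, x5 = 4, x6 = 1.
For the less obvious constraints — constraint 2: x2 - x1 = -1; constraint 4: x4 + x5 = 6 — and the others hold by inspection.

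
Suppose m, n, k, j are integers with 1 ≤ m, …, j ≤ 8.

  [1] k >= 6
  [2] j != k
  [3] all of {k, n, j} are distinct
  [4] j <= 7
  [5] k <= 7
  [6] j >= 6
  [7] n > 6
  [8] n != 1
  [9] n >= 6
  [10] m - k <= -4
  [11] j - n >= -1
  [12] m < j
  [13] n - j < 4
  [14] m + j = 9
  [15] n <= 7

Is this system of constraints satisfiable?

Constraints 1, 4, 5, 6, 9, and 15 confine each of k, n, j to the 2 values {6, 7}.
Constraint 3 requires all 3 of them to be distinct, but only 2 values are available — impossible by the pigeonhole principle.

Unsatisfiable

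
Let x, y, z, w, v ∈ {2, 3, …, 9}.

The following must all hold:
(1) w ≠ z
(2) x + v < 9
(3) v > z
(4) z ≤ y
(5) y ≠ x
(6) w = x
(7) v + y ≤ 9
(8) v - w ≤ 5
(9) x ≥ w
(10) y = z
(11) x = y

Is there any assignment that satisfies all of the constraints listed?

From constraints 6, 10, and 11, w = x = y = z, so w = z. But constraint 1 says w ≠ z. Contradiction.

Unsatisfiable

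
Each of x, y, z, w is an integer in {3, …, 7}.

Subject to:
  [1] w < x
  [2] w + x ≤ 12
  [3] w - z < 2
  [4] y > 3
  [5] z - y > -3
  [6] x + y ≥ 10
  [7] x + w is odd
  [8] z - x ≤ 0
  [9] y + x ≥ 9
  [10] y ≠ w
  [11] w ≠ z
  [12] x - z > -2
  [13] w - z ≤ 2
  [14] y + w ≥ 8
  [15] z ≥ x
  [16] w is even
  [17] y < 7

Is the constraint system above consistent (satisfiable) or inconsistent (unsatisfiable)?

Satisfiable

The assignment x = 5, y = 5, z = 5, w = 4 works:
  constraint 2 holds since w + x = 9.
  constraint 3 holds since w - z = -1.
The rest check out directly.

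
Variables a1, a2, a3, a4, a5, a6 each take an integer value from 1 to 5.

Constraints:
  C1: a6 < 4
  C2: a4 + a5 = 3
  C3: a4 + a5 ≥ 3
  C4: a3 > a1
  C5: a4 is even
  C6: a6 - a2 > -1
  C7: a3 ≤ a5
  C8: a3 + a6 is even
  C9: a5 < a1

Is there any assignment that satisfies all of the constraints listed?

Constraints 4, 7, and 9 give a3 ≤ a5, a5 < a1, a1 < a3. Chaining: a3 ≤ a5 < a1 < a3, which forces a3 < a3 — impossible.

Unsatisfiable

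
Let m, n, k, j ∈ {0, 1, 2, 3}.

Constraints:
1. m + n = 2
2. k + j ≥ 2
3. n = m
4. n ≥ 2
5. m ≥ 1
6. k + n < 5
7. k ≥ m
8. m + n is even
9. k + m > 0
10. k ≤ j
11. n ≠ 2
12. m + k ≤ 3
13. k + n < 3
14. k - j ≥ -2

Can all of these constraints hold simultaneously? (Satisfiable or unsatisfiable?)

From constraint 5: m ≥ 1. From constraint 4: n ≥ 2. Hence m + n ≥ 3. But constraint 1 requires m + n = 2, and 2 < 3. Contradiction.

Unsatisfiable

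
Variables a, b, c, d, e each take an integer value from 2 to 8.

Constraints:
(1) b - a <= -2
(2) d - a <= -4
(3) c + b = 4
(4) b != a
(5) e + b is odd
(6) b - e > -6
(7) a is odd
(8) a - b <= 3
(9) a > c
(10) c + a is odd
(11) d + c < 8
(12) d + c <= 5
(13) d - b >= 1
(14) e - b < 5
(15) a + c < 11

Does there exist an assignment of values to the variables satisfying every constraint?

Constraints 2, 8, and 13 give a − d ≥ 4, d − b ≥ 1, b − a ≥ -3.
Adding all 3 inequalities: the left sides telescope to 0, and the right sides sum to 4 + 1 + (-3) = 2. So 0 ≥ 2, which is false.

Unsatisfiable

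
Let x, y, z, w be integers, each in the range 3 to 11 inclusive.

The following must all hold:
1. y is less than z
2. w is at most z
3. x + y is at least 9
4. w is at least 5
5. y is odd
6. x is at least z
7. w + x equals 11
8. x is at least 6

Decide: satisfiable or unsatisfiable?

Satisfiable

Try x = 6, y = 3, z = 6, w = 5.
Check constraint 3: x + y = 9; constraint 5: y = 3 is odd; constraint 7: w + x = 11. The remaining constraints are straightforward to verify.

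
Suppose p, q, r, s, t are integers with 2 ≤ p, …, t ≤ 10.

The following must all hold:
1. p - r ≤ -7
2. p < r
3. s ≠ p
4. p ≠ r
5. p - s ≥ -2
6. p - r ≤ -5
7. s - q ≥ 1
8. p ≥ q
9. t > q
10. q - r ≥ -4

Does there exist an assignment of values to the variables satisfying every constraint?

Constraints 1, 5, 7, and 10 give q − r ≥ -4, r − p ≥ 7, p − s ≥ -2, s − q ≥ 1.
Adding all 4 inequalities: the left sides telescope to 0, and the right sides sum to (-4) + 7 + (-2) + 1 = 2. So 0 ≥ 2, which is false.

Unsatisfiable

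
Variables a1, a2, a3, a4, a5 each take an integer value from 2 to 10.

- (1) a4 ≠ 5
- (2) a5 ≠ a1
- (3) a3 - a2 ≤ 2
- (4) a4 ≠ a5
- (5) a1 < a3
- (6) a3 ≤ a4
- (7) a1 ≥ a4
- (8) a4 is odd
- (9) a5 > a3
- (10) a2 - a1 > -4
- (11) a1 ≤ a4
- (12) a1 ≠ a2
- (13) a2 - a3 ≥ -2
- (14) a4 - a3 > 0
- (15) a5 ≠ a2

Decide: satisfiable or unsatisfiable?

Unsatisfiable

Constraints 5, 7, and 14 give a4 ≤ a1, a1 < a3, a3 < a4. Chaining: a4 ≤ a1 < a3 < a4, which forces a4 < a4 — impossible.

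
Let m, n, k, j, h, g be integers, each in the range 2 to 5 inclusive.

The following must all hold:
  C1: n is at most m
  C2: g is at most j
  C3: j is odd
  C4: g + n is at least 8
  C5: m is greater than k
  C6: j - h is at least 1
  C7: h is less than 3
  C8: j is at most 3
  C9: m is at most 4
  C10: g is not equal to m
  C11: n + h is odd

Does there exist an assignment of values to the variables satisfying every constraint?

Unsatisfiable

From constraints 2 and 8: g ≤ j ≤ 3. From constraints 1 and 9: n ≤ m ≤ 4. Hence g + n ≤ 7. But constraint 4 requires g + n ≥ 8, and 8 > 7. Contradiction.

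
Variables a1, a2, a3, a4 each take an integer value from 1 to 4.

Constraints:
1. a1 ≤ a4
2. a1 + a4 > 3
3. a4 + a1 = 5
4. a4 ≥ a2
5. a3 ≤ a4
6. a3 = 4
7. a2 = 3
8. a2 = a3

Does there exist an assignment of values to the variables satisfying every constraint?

Unsatisfiable

Constraint 7 fixes a2 = 3 and constraint 6 fixes a3 = 4, but constraint 8 requires a2 = a3. Since 3 ≠ 4, contradiction.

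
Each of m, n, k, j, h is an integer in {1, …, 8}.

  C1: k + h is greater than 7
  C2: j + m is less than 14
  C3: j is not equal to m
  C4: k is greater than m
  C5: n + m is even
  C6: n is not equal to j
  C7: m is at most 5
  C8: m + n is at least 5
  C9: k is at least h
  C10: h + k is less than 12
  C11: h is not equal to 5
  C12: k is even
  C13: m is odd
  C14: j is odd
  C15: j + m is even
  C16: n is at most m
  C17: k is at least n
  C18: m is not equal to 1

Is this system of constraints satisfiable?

Try m = 5, n = 3, k = 8, j = 7, h = 1.
Check constraint 1: k + h = 9; constraint 2: j + m = 12; constraint 8: m + n = 8. The remaining constraints are straightforward to verify.

Satisfiable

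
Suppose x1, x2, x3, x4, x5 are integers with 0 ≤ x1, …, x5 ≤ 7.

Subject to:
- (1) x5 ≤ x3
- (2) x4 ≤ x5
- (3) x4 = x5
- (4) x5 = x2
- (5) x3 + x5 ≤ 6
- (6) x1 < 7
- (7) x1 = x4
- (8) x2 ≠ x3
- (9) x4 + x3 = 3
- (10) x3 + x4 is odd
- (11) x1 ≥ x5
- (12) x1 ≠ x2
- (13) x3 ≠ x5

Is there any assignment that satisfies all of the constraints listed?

From constraints 3, 4, and 7, x1 = x4 = x5 = x2, so x1 = x2. But constraint 12 says x1 ≠ x2. Contradiction.

Unsatisfiable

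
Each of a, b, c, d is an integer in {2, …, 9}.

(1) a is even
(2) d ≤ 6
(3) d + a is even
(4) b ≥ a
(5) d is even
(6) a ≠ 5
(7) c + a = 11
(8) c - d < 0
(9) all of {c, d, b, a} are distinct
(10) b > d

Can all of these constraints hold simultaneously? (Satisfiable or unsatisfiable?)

One satisfying assignment is a = 8, b = 9, c = 3, d = 4.
For the less obvious constraints — constraint 7: c + a = 11; constraint 8: c - d = -1 — and the others hold by inspection.

Satisfiable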